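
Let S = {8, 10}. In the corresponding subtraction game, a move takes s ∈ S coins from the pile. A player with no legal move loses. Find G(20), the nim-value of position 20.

0

n :  0  1  2  3  4  5  6  7  8  9 10 11 12 13 14 15 16 17 18 19 20
G :  0  0  0  0  0  0  0  0  1  1  1  1  1  1  1  1  2  2  0  0  0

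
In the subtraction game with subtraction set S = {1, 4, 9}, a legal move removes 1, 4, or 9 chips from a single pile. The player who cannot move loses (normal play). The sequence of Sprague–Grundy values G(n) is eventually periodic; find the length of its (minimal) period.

5

n :  0  1  2  3  4  5  6  7  8  9 10 11 12 13 14 15
G :  0  1  0  1  2  0  1  0  1  2  0  1  0  1  2  0
G(n+5) = G(n) holds for n = 0,…,8 (a full window of length max(S) = 9), so the sequence is purely periodic with period 5.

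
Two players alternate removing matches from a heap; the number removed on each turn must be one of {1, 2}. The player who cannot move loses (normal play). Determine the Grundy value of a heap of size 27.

0

G(0) = 0
G(1) = mex{0} = 1
G(2) = mex{1,0} = 2
G(3) = mex{2,1} = 0
G(4) = mex{0,2} = 1
G(5) = mex{1,0} = 2
G(6) = mex{2,1} = 0
G(7) = mex{0,2} = 1
G(8) = mex{1,0} = 2
G(9) = mex{2,1} = 0
G(10) = mex{0,2} = 1
G(11) = mex{1,0} = 2
G(12) = mex{2,1} = 0
G(13) = mex{0,2} = 1
G(14) = mex{1,0} = 2
G(15) = mex{2,1} = 0
G(16) = mex{0,2} = 1
G(17) = mex{1,0} = 2
G(18) = mex{2,1} = 0
G(19) = mex{0,2} = 1
G(20) = mex{1,0} = 2
G(21) = mex{2,1} = 0
G(22) = mex{0,2} = 1
G(23) = mex{1,0} = 2
G(24) = mex{2,1} = 0
G(25) = mex{0,2} = 1
G(26) = mex{1,0} = 2
G(27) = mex{2,1} = 0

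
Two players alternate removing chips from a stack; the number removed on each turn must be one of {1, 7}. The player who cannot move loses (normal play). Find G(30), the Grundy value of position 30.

0

n :  0  1  2  3  4  5  6  7  8  9 10 11 12 13 14 15 16 17 18 19 20 21 22 23 24 25 26 27 28 29 30
G :  0  1  0  1  0  1  0  1  0  1  0  1  0  1  0  1  0  1  0  1  0  1  0  1  0  1  0  1  0  1  0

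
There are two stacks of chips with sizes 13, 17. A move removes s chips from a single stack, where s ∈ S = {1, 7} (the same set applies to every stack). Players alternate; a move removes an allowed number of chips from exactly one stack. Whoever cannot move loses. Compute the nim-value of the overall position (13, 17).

0

All stacks use S = {1, 7}:
n :  0  1  2  3  4  5  6  7  8  9 10 11 12 13 14 15 16 17
G :  0  1  0  1  0  1  0  1  0  1  0  1  0  1  0  1  0  1
Stack A: G(13) = 1.
Stack B: G(17) = 1.
Combined Grundy value = 1 ⊕ 1 = 0.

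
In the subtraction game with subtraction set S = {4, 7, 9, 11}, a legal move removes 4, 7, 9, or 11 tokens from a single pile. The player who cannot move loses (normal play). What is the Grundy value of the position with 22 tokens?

G(0) = 0
G(1) = mex{} = 0
G(2) = mex{} = 0
G(3) = mex{} = 0
G(4) = mex{0} = 1
G(5) = mex{0} = 1
G(6) = mex{0} = 1
G(7) = mex{0,0} = 1
G(8) = mex{1,0} = 2
G(9) = mex{1,0,0} = 2
G(10) = mex{1,0,0} = 2
G(11) = mex{1,1,0,0} = 2
G(12) = mex{2,1,0,0} = 3
G(13) = mex{2,1,1,0} = 3
G(14) = mex{2,1,1,0} = 3
G(15) = mex{2,2,1,1} = 0
G(16) = mex{3,2,1,1} = 0
G(17) = mex{3,2,2,1} = 0
G(18) = mex{3,2,2,1} = 0
G(19) = mex{0,3,2,2} = 1
G(20) = mex{0,3,2,2} = 1
G(21) = mex{0,3,3,2} = 1
G(22) = mex{0,0,3,2} = 1

1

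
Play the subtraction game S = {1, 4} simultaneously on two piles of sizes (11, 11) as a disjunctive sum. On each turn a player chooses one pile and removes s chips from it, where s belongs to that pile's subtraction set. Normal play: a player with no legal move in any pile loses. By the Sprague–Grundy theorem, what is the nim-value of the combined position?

All piles use S = {1, 4}:
n :  0  1  2  3  4  5  6  7  8  9 10 11
G :  0  1  0  1  2  0  1  0  1  2  0  1
Pile A: G(11) = 1.
Pile B: G(11) = 1.
Combined Grundy value = 1 ⊕ 1 = 0.

0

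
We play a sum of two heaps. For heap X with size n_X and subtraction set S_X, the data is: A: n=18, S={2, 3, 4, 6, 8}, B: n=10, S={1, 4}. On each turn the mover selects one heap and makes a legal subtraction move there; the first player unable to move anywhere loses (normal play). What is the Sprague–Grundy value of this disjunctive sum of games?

Heap A, S = {2, 3, 4, 6, 8}:
G(0) = 0
G(1) = mex{} = 0
G(2) = mex{0} = 1
G(3) = mex{0,0} = 1
G(4) = mex{1,0,0} = 2
G(5) = mex{1,1,0} = 2
G(6) = mex{2,1,1,0} = 3
G(7) = mex{2,2,1,0} = 3
G(8) = mex{3,2,2,1,0} = 4
G(9) = mex{3,3,2,1,0} = 4
G(10) = mex{4,3,3,2,1} = 0
G(11) = mex{4,4,3,2,1} = 0
G(12) = mex{0,4,4,3,2} = 1
G(13) = mex{0,0,4,3,2} = 1
G(14) = mex{1,0,0,4,3} = 2
G(15) = mex{1,1,0,4,3} = 2
G(16) = mex{2,1,1,0,4} = 3
G(17) = mex{2,2,1,0,4} = 3
G(18) = mex{3,2,2,1,0} = 4
G_A(18) = 4.
Heap B, S = {1, 4}:
G(0) = 0
G(1) = mex{0} = 1
G(2) = mex{1} = 0
G(3) = mex{0} = 1
G(4) = mex{1,0} = 2
G(5) = mex{2,1} = 0
G(6) = mex{0,0} = 1
G(7) = mex{1,1} = 0
G(8) = mex{0,2} = 1
G(9) = mex{1,0} = 2
G(10) = mex{2,1} = 0
G_B(10) = 0.
Combined Grundy value = 4 ⊕ 0 = 4.

4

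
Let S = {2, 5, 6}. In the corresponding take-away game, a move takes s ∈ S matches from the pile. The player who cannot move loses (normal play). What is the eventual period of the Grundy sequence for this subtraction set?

11

G(0) = 0
G(1) = mex{} = 0
G(2) = mex{0} = 1
G(3) = mex{0} = 1
G(4) = mex{1} = 0
G(5) = mex{1,0} = 2
G(6) = mex{0,0,0} = 1
G(7) = mex{2,1,0} = 3
G(8) = mex{1,1,1} = 0
G(9) = mex{3,0,1} = 2
G(10) = mex{0,2,0} = 1
G(11) = mex{2,1,2} = 0
G(12) = mex{1,3,1} = 0
G(13) = mex{0,0,3} = 1
G(14) = mex{0,2,0} = 1
G(15) = mex{1,1,2} = 0
G(16) = mex{1,0,1} = 2
G(17) = mex{0,0,0} = 1
G(18) = mex{2,1,0} = 3
G(19) = mex{1,1,1} = 0
G(20) = mex{3,0,1} = 2
G(21) = mex{0,2,0} = 1
G(22) = mex{2,1,2} = 0
G(23) = mex{1,3,1} = 0
G(n+11) = G(n) holds for n = 0,…,5 (a full window of length max(S) = 6), so the sequence is purely periodic with period 11.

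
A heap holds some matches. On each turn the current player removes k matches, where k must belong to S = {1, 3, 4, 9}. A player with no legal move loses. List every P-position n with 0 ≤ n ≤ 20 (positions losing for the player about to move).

0, 2, 7, 12, 14, 19

G(0) = 0
G(1) = mex{0} = 1
G(2) = mex{1} = 0
G(3) = mex{0,0} = 1
G(4) = mex{1,1,0} = 2
G(5) = mex{2,0,1} = 3
G(6) = mex{3,1,0} = 2
G(7) = mex{2,2,1} = 0
G(8) = mex{0,3,2} = 1
G(9) = mex{1,2,3,0} = 4
G(10) = mex{4,0,2,1} = 3
G(11) = mex{3,1,0,0} = 2
G(12) = mex{2,4,1,1} = 0
G(13) = mex{0,3,4,2} = 1
G(14) = mex{1,2,3,3} = 0
G(15) = mex{0,0,2,2} = 1
G(16) = mex{1,1,0,0} = 2
G(17) = mex{2,0,1,1} = 3
G(18) = mex{3,1,0,4} = 2
G(19) = mex{2,2,1,3} = 0
G(20) = mex{0,3,2,2} = 1
P-positions are exactly the n with G(n) = 0.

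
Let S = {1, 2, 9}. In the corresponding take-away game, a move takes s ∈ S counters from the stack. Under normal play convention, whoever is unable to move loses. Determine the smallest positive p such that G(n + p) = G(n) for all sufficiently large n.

10

G(0) = 0
G(1) = mex{0} = 1
G(2) = mex{1,0} = 2
G(3) = mex{2,1} = 0
G(4) = mex{0,2} = 1
G(5) = mex{1,0} = 2
G(6) = mex{2,1} = 0
G(7) = mex{0,2} = 1
G(8) = mex{1,0} = 2
G(9) = mex{2,1,0} = 3
G(10) = mex{3,2,1} = 0
G(11) = mex{0,3,2} = 1
G(12) = mex{1,0,0} = 2
G(13) = mex{2,1,1} = 0
G(14) = mex{0,2,2} = 1
G(15) = mex{1,0,0} = 2
G(16) = mex{2,1,1} = 0
G(17) = mex{0,2,2} = 1
G(18) = mex{1,0,3} = 2
G(19) = mex{2,1,0} = 3
G(20) = mex{3,2,1} = 0
G(21) = mex{0,3,2} = 1
G(n+10) = G(n) holds for n = 0,…,8 (a full window of length max(S) = 9), so the sequence is purely periodic with period 10.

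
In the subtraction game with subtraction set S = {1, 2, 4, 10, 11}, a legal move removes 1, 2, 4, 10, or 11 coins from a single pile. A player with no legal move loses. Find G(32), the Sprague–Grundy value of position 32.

2

G(0) = 0
G(1) = mex{0} = 1
G(2) = mex{1,0} = 2
G(3) = mex{2,1} = 0
G(4) = mex{0,2,0} = 1
G(5) = mex{1,0,1} = 2
G(6) = mex{2,1,2} = 0
G(7) = mex{0,2,0} = 1
G(8) = mex{1,0,1} = 2
G(9) = mex{2,1,2} = 0
G(10) = mex{0,2,0,0} = 1
G(11) = mex{1,0,1,1,0} = 2
G(12) = mex{2,1,2,2,1} = 0
G(13) = mex{0,2,0,0,2} = 1
G(14) = mex{1,0,1,1,0} = 2
G(15) = mex{2,1,2,2,1} = 0
G(16) = mex{0,2,0,0,2} = 1
G(17) = mex{1,0,1,1,0} = 2
G(18) = mex{2,1,2,2,1} = 0
G(19) = mex{0,2,0,0,2} = 1
G(20) = mex{1,0,1,1,0} = 2
G(21) = mex{2,1,2,2,1} = 0
G(22) = mex{0,2,0,0,2} = 1
G(23) = mex{1,0,1,1,0} = 2
G(24) = mex{2,1,2,2,1} = 0
G(25) = mex{0,2,0,0,2} = 1
G(26) = mex{1,0,1,1,0} = 2
G(27) = mex{2,1,2,2,1} = 0
G(28) = mex{0,2,0,0,2} = 1
G(29) = mex{1,0,1,1,0} = 2
G(30) = mex{2,1,2,2,1} = 0
G(31) = mex{0,2,0,0,2} = 1
G(32) = mex{1,0,1,1,0} = 2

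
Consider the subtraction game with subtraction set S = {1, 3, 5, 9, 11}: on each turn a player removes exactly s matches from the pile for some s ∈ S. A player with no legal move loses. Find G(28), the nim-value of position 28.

0

n :  0  1  2  3  4  5  6  7  8  9 10 11 12 13 14 15 16 17 18 19 20 21 22 23 24 25 26 27 28
G :  0  1  0  1  0  1  0  1  0  1  0  1  0  1  0  1  0  1  0  1  0  1  0  1  0  1  0  1  0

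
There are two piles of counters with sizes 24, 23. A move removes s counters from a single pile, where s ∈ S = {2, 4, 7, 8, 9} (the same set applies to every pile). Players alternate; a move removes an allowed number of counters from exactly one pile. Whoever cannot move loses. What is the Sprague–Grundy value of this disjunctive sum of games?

1

All piles use S = {2, 4, 7, 8, 9}:
G(0) = 0
G(1) = mex{} = 0
G(2) = mex{0} = 1
G(3) = mex{0} = 1
G(4) = mex{1,0} = 2
G(5) = mex{1,0} = 2
G(6) = mex{2,1} = 0
G(7) = mex{2,1,0} = 3
G(8) = mex{0,2,0,0} = 1
G(9) = mex{3,2,1,0,0} = 4
G(10) = mex{1,0,1,1,0} = 2
G(11) = mex{4,3,2,1,1} = 0
G(12) = mex{2,1,2,2,1} = 0
G(13) = mex{0,4,0,2,2} = 1
G(14) = mex{0,2,3,0,2} = 1
G(15) = mex{1,0,1,3,0} = 2
G(16) = mex{1,0,4,1,3} = 2
G(17) = mex{2,1,2,4,1} = 0
G(18) = mex{2,1,0,2,4} = 3
G(19) = mex{0,2,0,0,2} = 1
G(20) = mex{3,2,1,0,0} = 4
G(21) = mex{1,0,1,1,0} = 2
G(22) = mex{4,3,2,1,1} = 0
G(23) = mex{2,1,2,2,1} = 0
G(24) = mex{0,4,0,2,2} = 1
Pile A: G(24) = 1.
Pile B: G(23) = 0.
Combined Grundy value = 1 ⊕ 0 = 1.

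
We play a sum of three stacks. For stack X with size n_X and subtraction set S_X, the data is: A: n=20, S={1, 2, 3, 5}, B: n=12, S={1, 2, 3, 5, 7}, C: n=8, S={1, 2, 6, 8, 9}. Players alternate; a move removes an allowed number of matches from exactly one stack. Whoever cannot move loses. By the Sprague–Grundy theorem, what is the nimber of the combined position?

Stack A, S = {1, 2, 3, 5}:
n :  0  1  2  3  4  5  6  7  8  9 10 11 12 13 14 15 16 17 18 19 20
G :  0  1  2  3  0  1  2  3  0  1  2  3  0  1  2  3  0  1  2  3  0
G_A(20) = 0.
Stack B, S = {1, 2, 3, 5, 7}:
G(0) = 0
G(1) = mex{0} = 1
G(2) = mex{1,0} = 2
G(3) = mex{2,1,0} = 3
G(4) = mex{3,2,1} = 0
G(5) = mex{0,3,2,0} = 1
G(6) = mex{1,0,3,1} = 2
G(7) = mex{2,1,0,2,0} = 3
G(8) = mex{3,2,1,3,1} = 0
G(9) = mex{0,3,2,0,2} = 1
G(10) = mex{1,0,3,1,3} = 2
G(11) = mex{2,1,0,2,0} = 3
G(12) = mex{3,2,1,3,1} = 0
G_B(12) = 0.
Stack C, S = {1, 2, 6, 8, 9}:
G(0) = 0
G(1) = mex{0} = 1
G(2) = mex{1,0} = 2
G(3) = mex{2,1} = 0
G(4) = mex{0,2} = 1
G(5) = mex{1,0} = 2
G(6) = mex{2,1,0} = 3
G(7) = mex{3,2,1} = 0
G(8) = mex{0,3,2,0} = 1
G_C(8) = 1.
Combined Grundy value = 0 ⊕ 0 ⊕ 1 = 1.

1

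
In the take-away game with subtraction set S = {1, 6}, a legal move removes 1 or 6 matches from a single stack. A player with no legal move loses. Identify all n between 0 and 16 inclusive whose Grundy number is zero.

0, 2, 4, 7, 9, 11, 14, 16

n :  0  1  2  3  4  5  6  7  8  9 10 11 12 13 14 15 16
G :  0  1  0  1  0  1  2  0  1  0  1  0  1  2  0  1  0
P-positions are exactly the n with G(n) = 0.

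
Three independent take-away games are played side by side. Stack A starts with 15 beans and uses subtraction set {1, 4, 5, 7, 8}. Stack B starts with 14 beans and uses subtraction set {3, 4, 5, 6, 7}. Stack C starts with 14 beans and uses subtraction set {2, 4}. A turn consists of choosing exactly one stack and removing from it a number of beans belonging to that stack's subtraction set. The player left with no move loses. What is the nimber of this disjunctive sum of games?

Stack A, S = {1, 4, 5, 7, 8}:
n :  0  1  2  3  4  5  6  7  8  9 10 11 12 13 14 15
G :  0  1  0  1  2  3  2  3  4  5  4  0  1  0  1  2
G_A(15) = 2.
Stack B, S = {3, 4, 5, 6, 7}:
G(0) = 0
G(1) = mex{} = 0
G(2) = mex{} = 0
G(3) = mex{0} = 1
G(4) = mex{0,0} = 1
G(5) = mex{0,0,0} = 1
G(6) = mex{1,0,0,0} = 2
G(7) = mex{1,1,0,0,0} = 2
G(8) = mex{1,1,1,0,0} = 2
G(9) = mex{2,1,1,1,0} = 3
G(10) = mex{2,2,1,1,1} = 0
G(11) = mex{2,2,2,1,1} = 0
G(12) = mex{3,2,2,2,1} = 0
G(13) = mex{0,3,2,2,2} = 1
G(14) = mex{0,0,3,2,2} = 1
G_B(14) = 1.
Stack C, S = {2, 4}:
n :  0  1  2  3  4  5  6  7  8  9 10 11 12 13 14
G :  0  0  1  1  2  2  0  0  1  1  2  2  0  0  1
G_C(14) = 1.
Combined Grundy value = 2 ⊕ 1 ⊕ 1 = 2.

2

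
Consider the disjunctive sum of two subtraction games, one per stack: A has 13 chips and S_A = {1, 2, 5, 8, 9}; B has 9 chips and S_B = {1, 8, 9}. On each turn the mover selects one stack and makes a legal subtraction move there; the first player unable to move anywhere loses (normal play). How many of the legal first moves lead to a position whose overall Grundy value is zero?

1

Stack A, S = {1, 2, 5, 8, 9}:
G(0) = 0
G(1) = mex{0} = 1
G(2) = mex{1,0} = 2
G(3) = mex{2,1} = 0
G(4) = mex{0,2} = 1
G(5) = mex{1,0,0} = 2
G(6) = mex{2,1,1} = 0
G(7) = mex{0,2,2} = 1
G(8) = mex{1,0,0,0} = 2
G(9) = mex{2,1,1,1,0} = 3
G(10) = mex{3,2,2,2,1} = 0
G(11) = mex{0,3,0,0,2} = 1
G(12) = mex{1,0,1,1,0} = 2
G(13) = mex{2,1,2,2,1} = 0
G_A(13) = 0.
Stack B, S = {1, 8, 9}:
G(0) = 0
G(1) = mex{0} = 1
G(2) = mex{1} = 0
G(3) = mex{0} = 1
G(4) = mex{1} = 0
G(5) = mex{0} = 1
G(6) = mex{1} = 0
G(7) = mex{0} = 1
G(8) = mex{1,0} = 2
G(9) = mex{2,1,0} = 3
G_B(9) = 3.
Combined Grundy value = 0 ⊕ 3 = 3.
A winning move leaves total XOR = 0, i.e. changes one component's Grundy value g to g ⊕ X where X is the current total.
Stack A: need g' = 0⊕3 = 3. Options: 13−1→G=2, 13−2→G=1, 13−5→G=2, 13−8→G=2, 13−9→G=1. Hits: 0.
Stack B: need g' = 3⊕3 = 0. Options: 9−1→G=2, 9−8→G=1, 9−9→G=0. Hits: 1.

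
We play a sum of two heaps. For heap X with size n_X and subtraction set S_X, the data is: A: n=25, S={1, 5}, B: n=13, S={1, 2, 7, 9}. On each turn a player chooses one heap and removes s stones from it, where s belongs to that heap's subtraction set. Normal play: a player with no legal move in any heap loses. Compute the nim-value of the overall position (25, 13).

3

Heap A, S = {1, 5}:
G(0) = 0
G(1) = mex{0} = 1
G(2) = mex{1} = 0
G(3) = mex{0} = 1
G(4) = mex{1} = 0
G(5) = mex{0,0} = 1
G(6) = mex{1,1} = 0
G(7) = mex{0,0} = 1
G(8) = mex{1,1} = 0
G(9) = mex{0,0} = 1
G(10) = mex{1,1} = 0
G(11) = mex{0,0} = 1
G(12) = mex{1,1} = 0
G(13) = mex{0,0} = 1
G(14) = mex{1,1} = 0
G(15) = mex{0,0} = 1
G(16) = mex{1,1} = 0
G(17) = mex{0,0} = 1
G(18) = mex{1,1} = 0
G(19) = mex{0,0} = 1
G(20) = mex{1,1} = 0
G(21) = mex{0,0} = 1
G(22) = mex{1,1} = 0
G(23) = mex{0,0} = 1
G(24) = mex{1,1} = 0
G(25) = mex{0,0} = 1
G_A(25) = 1.
Heap B, S = {1, 2, 7, 9}:
G(0) = 0
G(1) = mex{0} = 1
G(2) = mex{1,0} = 2
G(3) = mex{2,1} = 0
G(4) = mex{0,2} = 1
G(5) = mex{1,0} = 2
G(6) = mex{2,1} = 0
G(7) = mex{0,2,0} = 1
G(8) = mex{1,0,1} = 2
G(9) = mex{2,1,2,0} = 3
G(10) = mex{3,2,0,1} = 4
G(11) = mex{4,3,1,2} = 0
G(12) = mex{0,4,2,0} = 1
G(13) = mex{1,0,0,1} = 2
G_B(13) = 2.
Combined Grundy value = 1 ⊕ 2 = 3.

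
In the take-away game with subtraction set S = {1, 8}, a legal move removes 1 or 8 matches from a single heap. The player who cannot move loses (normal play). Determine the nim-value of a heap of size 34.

1

G(0) = 0
G(1) = mex{0} = 1
G(2) = mex{1} = 0
G(3) = mex{0} = 1
G(4) = mex{1} = 0
G(5) = mex{0} = 1
G(6) = mex{1} = 0
G(7) = mex{0} = 1
G(8) = mex{1,0} = 2
G(9) = mex{2,1} = 0
G(10) = mex{0,0} = 1
G(11) = mex{1,1} = 0
G(12) = mex{0,0} = 1
G(13) = mex{1,1} = 0
G(14) = mex{0,0} = 1
G(15) = mex{1,1} = 0
G(16) = mex{0,2} = 1
G(17) = mex{1,0} = 2
G(18) = mex{2,1} = 0
G(19) = mex{0,0} = 1
G(20) = mex{1,1} = 0
G(21) = mex{0,0} = 1
G(22) = mex{1,1} = 0
G(23) = mex{0,0} = 1
G(24) = mex{1,1} = 0
G(25) = mex{0,2} = 1
G(26) = mex{1,0} = 2
G(27) = mex{2,1} = 0
G(28) = mex{0,0} = 1
G(29) = mex{1,1} = 0
G(30) = mex{0,0} = 1
G(31) = mex{1,1} = 0
G(32) = mex{0,0} = 1
G(33) = mex{1,1} = 0
G(34) = mex{0,2} = 1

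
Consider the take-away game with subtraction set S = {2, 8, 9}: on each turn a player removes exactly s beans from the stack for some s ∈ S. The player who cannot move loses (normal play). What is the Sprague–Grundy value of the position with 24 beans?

1

n :  0  1  2  3  4  5  6  7  8  9 10 11 12 13 14 15 16 17 18 19 20 21 22 23 24
G :  0  0  1  1  0  0  1  1  2  2  3  0  2  1  3  0  0  1  1  2  3  0  0  1  1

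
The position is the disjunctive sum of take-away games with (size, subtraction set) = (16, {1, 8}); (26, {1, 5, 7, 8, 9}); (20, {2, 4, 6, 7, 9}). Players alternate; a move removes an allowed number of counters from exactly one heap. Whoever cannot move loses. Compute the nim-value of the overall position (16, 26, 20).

Heap A, S = {1, 8}:
n :  0  1  2  3  4  5  6  7  8  9 10 11 12 13 14 15 16
G :  0  1  0  1  0  1  0  1  2  0  1  0  1  0  1  0  1
G_A(16) = 1.
Heap B, S = {1, 5, 7, 8, 9}:
G(0) = 0
G(1) = mex{0} = 1
G(2) = mex{1} = 0
G(3) = mex{0} = 1
G(4) = mex{1} = 0
G(5) = mex{0,0} = 1
G(6) = mex{1,1} = 0
G(7) = mex{0,0,0} = 1
G(8) = mex{1,1,1,0} = 2
G(9) = mex{2,0,0,1,0} = 3
G(10) = mex{3,1,1,0,1} = 2
G(11) = mex{2,0,0,1,0} = 3
G(12) = mex{3,1,1,0,1} = 2
G(13) = mex{2,2,0,1,0} = 3
G(14) = mex{3,3,1,0,1} = 2
G(15) = mex{2,2,2,1,0} = 3
G(16) = mex{3,3,3,2,1} = 0
G(17) = mex{0,2,2,3,2} = 1
G(18) = mex{1,3,3,2,3} = 0
G(19) = mex{0,2,2,3,2} = 1
G(20) = mex{1,3,3,2,3} = 0
G(21) = mex{0,0,2,3,2} = 1
G(22) = mex{1,1,3,2,3} = 0
G(23) = mex{0,0,0,3,2} = 1
G(24) = mex{1,1,1,0,3} = 2
G(25) = mex{2,0,0,1,0} = 3
G(26) = mex{3,1,1,0,1} = 2
G_B(26) = 2.
Heap C, S = {2, 4, 6, 7, 9}:
G(0) = 0
G(1) = mex{} = 0
G(2) = mex{0} = 1
G(3) = mex{0} = 1
G(4) = mex{1,0} = 2
G(5) = mex{1,0} = 2
G(6) = mex{2,1,0} = 3
G(7) = mex{2,1,0,0} = 3
G(8) = mex{3,2,1,0} = 4
G(9) = mex{3,2,1,1,0} = 4
G(10) = mex{4,3,2,1,0} = 5
G(11) = mex{4,3,2,2,1} = 0
G(12) = mex{5,4,3,2,1} = 0
G(13) = mex{0,4,3,3,2} = 1
G(14) = mex{0,5,4,3,2} = 1
G(15) = mex{1,0,4,4,3} = 2
G(16) = mex{1,0,5,4,3} = 2
G(17) = mex{2,1,0,5,4} = 3
G(18) = mex{2,1,0,0,4} = 3
G(19) = mex{3,2,1,0,5} = 4
G(20) = mex{3,2,1,1,0} = 4
G_C(20) = 4.
Combined Grundy value = 1 ⊕ 2 ⊕ 4 = 7.

7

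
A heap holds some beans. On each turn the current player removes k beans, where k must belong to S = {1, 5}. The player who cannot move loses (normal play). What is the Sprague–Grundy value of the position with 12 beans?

G(0) = 0
G(1) = mex{0} = 1
G(2) = mex{1} = 0
G(3) = mex{0} = 1
G(4) = mex{1} = 0
G(5) = mex{0,0} = 1
G(6) = mex{1,1} = 0
G(7) = mex{0,0} = 1
G(8) = mex{1,1} = 0
G(9) = mex{0,0} = 1
G(10) = mex{1,1} = 0
G(11) = mex{0,0} = 1
G(12) = mex{1,1} = 0

0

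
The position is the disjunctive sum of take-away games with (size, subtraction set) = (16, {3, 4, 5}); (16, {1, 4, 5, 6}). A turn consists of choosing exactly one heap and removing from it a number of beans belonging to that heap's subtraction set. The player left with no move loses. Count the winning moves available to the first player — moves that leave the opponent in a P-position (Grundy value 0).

Heap A, S = {3, 4, 5}:
n :  0  1  2  3  4  5  6  7  8  9 10 11 12 13 14 15 16
G :  0  0  0  1  1  1  2  2  0  0  0  1  1  1  2  2  0
G_A(16) = 0.
Heap B, S = {1, 4, 5, 6}:
G(0) = 0
G(1) = mex{0} = 1
G(2) = mex{1} = 0
G(3) = mex{0} = 1
G(4) = mex{1,0} = 2
G(5) = mex{2,1,0} = 3
G(6) = mex{3,0,1,0} = 2
G(7) = mex{2,1,0,1} = 3
G(8) = mex{3,2,1,0} = 4
G(9) = mex{4,3,2,1} = 0
G(10) = mex{0,2,3,2} = 1
G(11) = mex{1,3,2,3} = 0
G(12) = mex{0,4,3,2} = 1
G(13) = mex{1,0,4,3} = 2
G(14) = mex{2,1,0,4} = 3
G(15) = mex{3,0,1,0} = 2
G(16) = mex{2,1,0,1} = 3
G_B(16) = 3.
Combined Grundy value = 0 ⊕ 3 = 3.
A winning move leaves total XOR = 0, i.e. changes one component's Grundy value g to g ⊕ X where X is the current total.
Heap A: need g' = 0⊕3 = 3. Options: 16−3→G=1, 16−4→G=1, 16−5→G=1. Hits: 0.
Heap B: need g' = 3⊕3 = 0. Options: 16−1→G=2, 16−4→G=1, 16−5→G=0, 16−6→G=1. Hits: 1.

1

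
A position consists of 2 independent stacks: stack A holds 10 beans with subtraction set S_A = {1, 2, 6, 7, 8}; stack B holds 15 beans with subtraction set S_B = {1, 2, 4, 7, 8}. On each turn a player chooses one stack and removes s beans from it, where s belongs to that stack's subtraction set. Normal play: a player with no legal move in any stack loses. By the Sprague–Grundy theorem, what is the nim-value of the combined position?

4

Stack A, S = {1, 2, 6, 7, 8}:
n :  0  1  2  3  4  5  6  7  8  9 10
G :  0  1  2  0  1  2  3  4  5  3  4
G_A(10) = 4.
Stack B, S = {1, 2, 4, 7, 8}:
G(0) = 0
G(1) = mex{0} = 1
G(2) = mex{1,0} = 2
G(3) = mex{2,1} = 0
G(4) = mex{0,2,0} = 1
G(5) = mex{1,0,1} = 2
G(6) = mex{2,1,2} = 0
G(7) = mex{0,2,0,0} = 1
G(8) = mex{1,0,1,1,0} = 2
G(9) = mex{2,1,2,2,1} = 0
G(10) = mex{0,2,0,0,2} = 1
G(11) = mex{1,0,1,1,0} = 2
G(12) = mex{2,1,2,2,1} = 0
G(13) = mex{0,2,0,0,2} = 1
G(14) = mex{1,0,1,1,0} = 2
G(15) = mex{2,1,2,2,1} = 0
G_B(15) = 0.
Combined Grundy value = 4 ⊕ 0 = 4.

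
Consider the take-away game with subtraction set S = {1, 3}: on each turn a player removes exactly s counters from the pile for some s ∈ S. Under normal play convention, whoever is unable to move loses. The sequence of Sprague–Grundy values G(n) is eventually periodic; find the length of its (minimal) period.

2

G(0) = 0
G(1) = mex{0} = 1
G(2) = mex{1} = 0
G(3) = mex{0,0} = 1
G(4) = mex{1,1} = 0
G(5) = mex{0,0} = 1
G(6) = mex{1,1} = 0
G(7) = mex{0,0} = 1
G(8) = mex{1,1} = 0
G(9) = mex{0,0} = 1
G(10) = mex{1,1} = 0
G(11) = mex{0,0} = 1
G(12) = mex{1,1} = 0
G(13) = mex{0,0} = 1
G(14) = mex{1,1} = 0
G(n+2) = G(n) holds for n = 0,…,2 (a full window of length max(S) = 3), so the sequence is purely periodic with period 2.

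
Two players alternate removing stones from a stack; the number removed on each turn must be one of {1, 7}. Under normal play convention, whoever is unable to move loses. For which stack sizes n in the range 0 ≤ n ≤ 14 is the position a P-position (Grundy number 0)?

G(0) = 0
G(1) = mex{0} = 1
G(2) = mex{1} = 0
G(3) = mex{0} = 1
G(4) = mex{1} = 0
G(5) = mex{0} = 1
G(6) = mex{1} = 0
G(7) = mex{0,0} = 1
G(8) = mex{1,1} = 0
G(9) = mex{0,0} = 1
G(10) = mex{1,1} = 0
G(11) = mex{0,0} = 1
G(12) = mex{1,1} = 0
G(13) = mex{0,0} = 1
G(14) = mex{1,1} = 0
P-positions are exactly the n with G(n) = 0.

0, 2, 4, 6, 8, 10, 12, 14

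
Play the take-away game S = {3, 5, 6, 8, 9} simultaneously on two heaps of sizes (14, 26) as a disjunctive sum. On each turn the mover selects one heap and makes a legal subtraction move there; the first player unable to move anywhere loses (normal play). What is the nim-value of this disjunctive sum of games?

0

All heaps use S = {3, 5, 6, 8, 9}:
n :  0  1  2  3  4  5  6  7  8  9 10 11 12 13 14 15 16 17 18 19 20 21 22 23 24 25 26
G :  0  0  0  1  1  1  2  2  2  3  3  3  0  0  0  1  1  1  2  2  2  3  3  3  0  0  0
Heap A: G(14) = 0.
Heap B: G(26) = 0.
Combined Grundy value = 0 ⊕ 0 = 0.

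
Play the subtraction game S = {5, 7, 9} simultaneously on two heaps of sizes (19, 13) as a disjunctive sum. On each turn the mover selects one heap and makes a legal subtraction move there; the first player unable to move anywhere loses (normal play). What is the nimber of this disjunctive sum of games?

All heaps use S = {5, 7, 9}:
n :  0  1  2  3  4  5  6  7  8  9 10 11 12 13 14 15 16 17 18 19
G :  0  0  0  0  0  1  1  1  1  1  2  2  2  2  0  0  0  0  0  1
Heap A: G(19) = 1.
Heap B: G(13) = 2.
Combined Grundy value = 1 ⊕ 2 = 3.

3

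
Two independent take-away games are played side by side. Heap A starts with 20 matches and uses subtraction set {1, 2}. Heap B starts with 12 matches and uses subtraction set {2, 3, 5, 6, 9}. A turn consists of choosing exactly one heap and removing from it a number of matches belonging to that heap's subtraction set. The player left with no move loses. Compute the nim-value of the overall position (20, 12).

2

Heap A, S = {1, 2}:
G(0) = 0
G(1) = mex{0} = 1
G(2) = mex{1,0} = 2
G(3) = mex{2,1} = 0
G(4) = mex{0,2} = 1
G(5) = mex{1,0} = 2
G(6) = mex{2,1} = 0
G(7) = mex{0,2} = 1
G(8) = mex{1,0} = 2
G(9) = mex{2,1} = 0
G(10) = mex{0,2} = 1
G(11) = mex{1,0} = 2
G(12) = mex{2,1} = 0
G(13) = mex{0,2} = 1
G(14) = mex{1,0} = 2
G(15) = mex{2,1} = 0
G(16) = mex{0,2} = 1
G(17) = mex{1,0} = 2
G(18) = mex{2,1} = 0
G(19) = mex{0,2} = 1
G(20) = mex{1,0} = 2
G_A(20) = 2.
Heap B, S = {2, 3, 5, 6, 9}:
G(0) = 0
G(1) = mex{} = 0
G(2) = mex{0} = 1
G(3) = mex{0,0} = 1
G(4) = mex{1,0} = 2
G(5) = mex{1,1,0} = 2
G(6) = mex{2,1,0,0} = 3
G(7) = mex{2,2,1,0} = 3
G(8) = mex{3,2,1,1} = 0
G(9) = mex{3,3,2,1,0} = 4
G(10) = mex{0,3,2,2,0} = 1
G(11) = mex{4,0,3,2,1} = 5
G(12) = mex{1,4,3,3,1} = 0
G_B(12) = 0.
Combined Grundy value = 2 ⊕ 0 = 2.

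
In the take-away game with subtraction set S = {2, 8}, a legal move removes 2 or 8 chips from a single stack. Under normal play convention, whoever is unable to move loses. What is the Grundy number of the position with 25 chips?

0

G(0) = 0
G(1) = mex{} = 0
G(2) = mex{0} = 1
G(3) = mex{0} = 1
G(4) = mex{1} = 0
G(5) = mex{1} = 0
G(6) = mex{0} = 1
G(7) = mex{0} = 1
G(8) = mex{1,0} = 2
G(9) = mex{1,0} = 2
G(10) = mex{2,1} = 0
G(11) = mex{2,1} = 0
G(12) = mex{0,0} = 1
G(13) = mex{0,0} = 1
G(14) = mex{1,1} = 0
G(15) = mex{1,1} = 0
G(16) = mex{0,2} = 1
G(17) = mex{0,2} = 1
G(18) = mex{1,0} = 2
G(19) = mex{1,0} = 2
G(20) = mex{2,1} = 0
G(21) = mex{2,1} = 0
G(22) = mex{0,0} = 1
G(23) = mex{0,0} = 1
G(24) = mex{1,1} = 0
G(25) = mex{1,1} = 0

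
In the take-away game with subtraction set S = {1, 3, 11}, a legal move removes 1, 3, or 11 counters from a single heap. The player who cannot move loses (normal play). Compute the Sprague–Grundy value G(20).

n :  0  1  2  3  4  5  6  7  8  9 10 11 12 13 14 15 16 17 18 19 20
G :  0  1  0  1  0  1  0  1  0  1  0  1  0  1  0  1  0  1  0  1  0

0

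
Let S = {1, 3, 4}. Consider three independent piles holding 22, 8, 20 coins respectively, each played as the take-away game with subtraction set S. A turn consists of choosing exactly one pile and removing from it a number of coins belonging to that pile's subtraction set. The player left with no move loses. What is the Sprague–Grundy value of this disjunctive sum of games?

All piles use S = {1, 3, 4}:
G(0) = 0
G(1) = mex{0} = 1
G(2) = mex{1} = 0
G(3) = mex{0,0} = 1
G(4) = mex{1,1,0} = 2
G(5) = mex{2,0,1} = 3
G(6) = mex{3,1,0} = 2
G(7) = mex{2,2,1} = 0
G(8) = mex{0,3,2} = 1
G(9) = mex{1,2,3} = 0
G(10) = mex{0,0,2} = 1
G(11) = mex{1,1,0} = 2
G(12) = mex{2,0,1} = 3
G(13) = mex{3,1,0} = 2
G(14) = mex{2,2,1} = 0
G(15) = mex{0,3,2} = 1
G(16) = mex{1,2,3} = 0
G(17) = mex{0,0,2} = 1
G(18) = mex{1,1,0} = 2
G(19) = mex{2,0,1} = 3
G(20) = mex{3,1,0} = 2
G(21) = mex{2,2,1} = 0
G(22) = mex{0,3,2} = 1
Pile A: G(22) = 1.
Pile B: G(8) = 1.
Pile C: G(20) = 2.
Combined Grundy value = 1 ⊕ 1 ⊕ 2 = 2.

2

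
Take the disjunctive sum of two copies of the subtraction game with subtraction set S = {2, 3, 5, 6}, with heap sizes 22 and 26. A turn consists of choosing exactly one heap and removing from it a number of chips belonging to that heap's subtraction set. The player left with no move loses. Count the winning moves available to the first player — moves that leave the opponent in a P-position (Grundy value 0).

2

All heaps use S = {2, 3, 5, 6}:
G(0) = 0
G(1) = mex{} = 0
G(2) = mex{0} = 1
G(3) = mex{0,0} = 1
G(4) = mex{1,0} = 2
G(5) = mex{1,1,0} = 2
G(6) = mex{2,1,0,0} = 3
G(7) = mex{2,2,1,0} = 3
G(8) = mex{3,2,1,1} = 0
G(9) = mex{3,3,2,1} = 0
G(10) = mex{0,3,2,2} = 1
G(11) = mex{0,0,3,2} = 1
G(12) = mex{1,0,3,3} = 2
G(13) = mex{1,1,0,3} = 2
G(14) = mex{2,1,0,0} = 3
G(15) = mex{2,2,1,0} = 3
G(16) = mex{3,2,1,1} = 0
G(17) = mex{3,3,2,1} = 0
G(18) = mex{0,3,2,2} = 1
G(19) = mex{0,0,3,2} = 1
G(20) = mex{1,0,3,3} = 2
G(21) = mex{1,1,0,3} = 2
G(22) = mex{2,1,0,0} = 3
G(23) = mex{2,2,1,0} = 3
G(24) = mex{3,2,1,1} = 0
G(25) = mex{3,3,2,1} = 0
G(26) = mex{0,3,2,2} = 1
Heap A: G(22) = 3.
Heap B: G(26) = 1.
Combined Grundy value = 3 ⊕ 1 = 2.
A winning move leaves total XOR = 0, i.e. changes one component's Grundy value g to g ⊕ X where X is the current total.
Heap A: need g' = 3⊕2 = 1. Options: 22−2→G=2, 22−3→G=1, 22−5→G=0, 22−6→G=0. Hits: 1.
Heap B: need g' = 1⊕2 = 3. Options: 26−2→G=0, 26−3→G=3, 26−5→G=2, 26−6→G=2. Hits: 1.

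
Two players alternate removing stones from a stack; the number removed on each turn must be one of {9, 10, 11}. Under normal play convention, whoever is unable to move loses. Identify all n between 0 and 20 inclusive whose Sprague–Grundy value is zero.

0, 1, 2, 3, 4, 5, 6, 7, 8, 20

G(0) = 0
G(1) = mex{} = 0
G(2) = mex{} = 0
G(3) = mex{} = 0
G(4) = mex{} = 0
G(5) = mex{} = 0
G(6) = mex{} = 0
G(7) = mex{} = 0
G(8) = mex{} = 0
G(9) = mex{0} = 1
G(10) = mex{0,0} = 1
G(11) = mex{0,0,0} = 1
G(12) = mex{0,0,0} = 1
G(13) = mex{0,0,0} = 1
G(14) = mex{0,0,0} = 1
G(15) = mex{0,0,0} = 1
G(16) = mex{0,0,0} = 1
G(17) = mex{0,0,0} = 1
G(18) = mex{1,0,0} = 2
G(19) = mex{1,1,0} = 2
G(20) = mex{1,1,1} = 0
P-positions are exactly the n with G(n) = 0.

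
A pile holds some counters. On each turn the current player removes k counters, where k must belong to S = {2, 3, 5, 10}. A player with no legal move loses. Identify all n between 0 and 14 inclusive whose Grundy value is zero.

0, 1, 7, 8, 14

n :  0  1  2  3  4  5  6  7  8  9 10 11 12 13 14
G :  0  0  1  1  2  2  3  0  0  1  1  2  2  3  0
P-positions are exactly the n with G(n) = 0.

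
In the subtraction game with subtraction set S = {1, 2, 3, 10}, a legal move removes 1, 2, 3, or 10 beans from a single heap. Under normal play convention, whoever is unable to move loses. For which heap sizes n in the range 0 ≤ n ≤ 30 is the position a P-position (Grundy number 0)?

0, 4, 8, 12, 16, 20, 24, 28

n :  0  1  2  3  4  5  6  7  8  9 10 11 12 13 14 15 16 17 18 19 20 21 22 23 24 25 26 27 28 29 30
G :  0  1  2  3  0  1  2  3  0  1  2  3  0  1  2  3  0  1  2  3  0  1  2  3  0  1  2  3  0  1  2
P-positions are exactly the n with G(n) = 0.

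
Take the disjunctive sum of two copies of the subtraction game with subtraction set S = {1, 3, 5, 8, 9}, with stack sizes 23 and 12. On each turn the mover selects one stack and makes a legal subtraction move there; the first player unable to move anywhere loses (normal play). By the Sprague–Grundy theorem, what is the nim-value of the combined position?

All stacks use S = {1, 3, 5, 8, 9}:
n :  0  1  2  3  4  5  6  7  8  9 10 11 12 13 14 15 16 17 18 19 20 21 22 23
G :  0  1  0  1  0  1  0  1  2  3  2  3  2  3  2  3  0  1  0  1  0  1  0  1
Stack A: G(23) = 1.
Stack B: G(12) = 2.
Combined Grundy value = 1 ⊕ 2 = 3.

3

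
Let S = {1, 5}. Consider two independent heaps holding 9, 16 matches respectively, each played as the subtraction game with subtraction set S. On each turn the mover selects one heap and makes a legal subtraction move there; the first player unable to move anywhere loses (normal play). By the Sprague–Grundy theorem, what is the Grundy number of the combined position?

All heaps use S = {1, 5}:
G(0) = 0
G(1) = mex{0} = 1
G(2) = mex{1} = 0
G(3) = mex{0} = 1
G(4) = mex{1} = 0
G(5) = mex{0,0} = 1
G(6) = mex{1,1} = 0
G(7) = mex{0,0} = 1
G(8) = mex{1,1} = 0
G(9) = mex{0,0} = 1
G(10) = mex{1,1} = 0
G(11) = mex{0,0} = 1
G(12) = mex{1,1} = 0
G(13) = mex{0,0} = 1
G(14) = mex{1,1} = 0
G(15) = mex{0,0} = 1
G(16) = mex{1,1} = 0
Heap A: G(9) = 1.
Heap B: G(16) = 0.
Combined Grundy value = 1 ⊕ 0 = 1.

1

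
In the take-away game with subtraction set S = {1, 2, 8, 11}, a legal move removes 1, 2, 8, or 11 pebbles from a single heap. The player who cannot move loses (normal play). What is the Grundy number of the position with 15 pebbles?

n :  0  1  2  3  4  5  6  7  8  9 10 11 12 13 14 15
G :  0  1  2  0  1  2  0  1  2  0  1  2  0  1  2  0

0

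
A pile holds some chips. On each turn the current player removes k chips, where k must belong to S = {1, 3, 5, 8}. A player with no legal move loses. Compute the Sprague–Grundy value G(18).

1

n :  0  1  2  3  4  5  6  7  8  9 10 11 12 13 14 15 16 17 18
G :  0  1  0  1  0  1  0  1  2  3  2  3  2  0  1  0  1  0  1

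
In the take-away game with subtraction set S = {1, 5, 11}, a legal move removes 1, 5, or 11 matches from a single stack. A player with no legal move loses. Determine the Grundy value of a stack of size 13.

n :  0  1  2  3  4  5  6  7  8  9 10 11 12 13
G :  0  1  0  1  0  1  0  1  0  1  0  1  0  1

1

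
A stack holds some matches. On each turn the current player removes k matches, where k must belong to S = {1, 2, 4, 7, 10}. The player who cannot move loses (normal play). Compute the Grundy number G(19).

1

G(0) = 0
G(1) = mex{0} = 1
G(2) = mex{1,0} = 2
G(3) = mex{2,1} = 0
G(4) = mex{0,2,0} = 1
G(5) = mex{1,0,1} = 2
G(6) = mex{2,1,2} = 0
G(7) = mex{0,2,0,0} = 1
G(8) = mex{1,0,1,1} = 2
G(9) = mex{2,1,2,2} = 0
G(10) = mex{0,2,0,0,0} = 1
G(11) = mex{1,0,1,1,1} = 2
G(12) = mex{2,1,2,2,2} = 0
G(13) = mex{0,2,0,0,0} = 1
G(14) = mex{1,0,1,1,1} = 2
G(15) = mex{2,1,2,2,2} = 0
G(16) = mex{0,2,0,0,0} = 1
G(17) = mex{1,0,1,1,1} = 2
G(18) = mex{2,1,2,2,2} = 0
G(19) = mex{0,2,0,0,0} = 1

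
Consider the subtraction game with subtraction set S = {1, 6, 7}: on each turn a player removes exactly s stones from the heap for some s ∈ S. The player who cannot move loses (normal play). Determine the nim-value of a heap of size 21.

n :  0  1  2  3  4  5  6  7  8  9 10 11 12 13 14 15 16 17 18 19 20 21
G :  0  1  0  1  0  1  2  3  2  3  2  3  0  1  0  1  0  1  2  3  2  3

3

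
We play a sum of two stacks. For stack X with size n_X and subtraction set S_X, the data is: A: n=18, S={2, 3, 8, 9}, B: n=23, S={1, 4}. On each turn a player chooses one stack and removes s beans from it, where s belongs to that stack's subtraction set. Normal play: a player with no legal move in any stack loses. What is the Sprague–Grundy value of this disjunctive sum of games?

Stack A, S = {2, 3, 8, 9}:
n :  0  1  2  3  4  5  6  7  8  9 10 11 12 13 14 15 16 17 18
G :  0  0  1  1  2  0  0  1  1  2  2  0  0  1  1  2  0  0  1
G_A(18) = 1.
Stack B, S = {1, 4}:
G(0) = 0
G(1) = mex{0} = 1
G(2) = mex{1} = 0
G(3) = mex{0} = 1
G(4) = mex{1,0} = 2
G(5) = mex{2,1} = 0
G(6) = mex{0,0} = 1
G(7) = mex{1,1} = 0
G(8) = mex{0,2} = 1
G(9) = mex{1,0} = 2
G(10) = mex{2,1} = 0
G(11) = mex{0,0} = 1
G(12) = mex{1,1} = 0
G(13) = mex{0,2} = 1
G(14) = mex{1,0} = 2
G(15) = mex{2,1} = 0
G(16) = mex{0,0} = 1
G(17) = mex{1,1} = 0
G(18) = mex{0,2} = 1
G(19) = mex{1,0} = 2
G(20) = mex{2,1} = 0
G(21) = mex{0,0} = 1
G(22) = mex{1,1} = 0
G(23) = mex{0,2} = 1
G_B(23) = 1.
Combined Grundy value = 1 ⊕ 1 = 0.

0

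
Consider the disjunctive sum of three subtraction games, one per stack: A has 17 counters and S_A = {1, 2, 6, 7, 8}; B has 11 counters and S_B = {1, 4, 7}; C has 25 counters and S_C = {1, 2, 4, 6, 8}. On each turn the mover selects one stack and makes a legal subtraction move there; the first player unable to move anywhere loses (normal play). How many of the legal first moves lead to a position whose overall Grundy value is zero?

3

Stack A, S = {1, 2, 6, 7, 8}:
G(0) = 0
G(1) = mex{0} = 1
G(2) = mex{1,0} = 2
G(3) = mex{2,1} = 0
G(4) = mex{0,2} = 1
G(5) = mex{1,0} = 2
G(6) = mex{2,1,0} = 3
G(7) = mex{3,2,1,0} = 4
G(8) = mex{4,3,2,1,0} = 5
G(9) = mex{5,4,0,2,1} = 3
G(10) = mex{3,5,1,0,2} = 4
G(11) = mex{4,3,2,1,0} = 5
G(12) = mex{5,4,3,2,1} = 0
G(13) = mex{0,5,4,3,2} = 1
G(14) = mex{1,0,5,4,3} = 2
G(15) = mex{2,1,3,5,4} = 0
G(16) = mex{0,2,4,3,5} = 1
G(17) = mex{1,0,5,4,3} = 2
G_A(17) = 2.
Stack B, S = {1, 4, 7}:
G(0) = 0
G(1) = mex{0} = 1
G(2) = mex{1} = 0
G(3) = mex{0} = 1
G(4) = mex{1,0} = 2
G(5) = mex{2,1} = 0
G(6) = mex{0,0} = 1
G(7) = mex{1,1,0} = 2
G(8) = mex{2,2,1} = 0
G(9) = mex{0,0,0} = 1
G(10) = mex{1,1,1} = 0
G(11) = mex{0,2,2} = 1
G_B(11) = 1.
Stack C, S = {1, 2, 4, 6, 8}:
n :  0  1  2  3  4  5  6  7  8  9 10 11 12 13 14 15 16 17 18 19 20 21 22 23 24 25
G :  0  1  2  0  1  2  3  4  5  3  0  1  2  0  1  2  3  4  5  3  0  1  2  0  1  2
G_C(25) = 2.
Combined Grundy value = 2 ⊕ 1 ⊕ 2 = 1.
A winning move leaves total XOR = 0, i.e. changes one component's Grundy value g to g ⊕ X where X is the current total.
Stack A: need g' = 2⊕1 = 3. Options: 17−1→G=1, 17−2→G=0, 17−6→G=5, 17−7→G=4, 17−8→G=3. Hits: 1.
Stack B: need g' = 1⊕1 = 0. Options: 11−1→G=0, 11−4→G=2, 11−7→G=2. Hits: 1.
Stack C: need g' = 2⊕1 = 3. Options: 25−1→G=1, 25−2→G=0, 25−4→G=1, 25−6→G=3, 25−8→G=4. Hits: 1.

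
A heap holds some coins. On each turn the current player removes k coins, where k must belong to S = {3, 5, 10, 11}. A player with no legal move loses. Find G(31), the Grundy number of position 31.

G(0) = 0
G(1) = mex{} = 0
G(2) = mex{} = 0
G(3) = mex{0} = 1
G(4) = mex{0} = 1
G(5) = mex{0,0} = 1
G(6) = mex{1,0} = 2
G(7) = mex{1,0} = 2
G(8) = mex{1,1} = 0
G(9) = mex{2,1} = 0
G(10) = mex{2,1,0} = 3
G(11) = mex{0,2,0,0} = 1
G(12) = mex{0,2,0,0} = 1
G(13) = mex{3,0,1,0} = 2
G(14) = mex{1,0,1,1} = 2
G(15) = mex{1,3,1,1} = 0
G(16) = mex{2,1,2,1} = 0
G(17) = mex{2,1,2,2} = 0
G(18) = mex{0,2,0,2} = 1
G(19) = mex{0,2,0,0} = 1
G(20) = mex{0,0,3,0} = 1
G(21) = mex{1,0,1,3} = 2
G(22) = mex{1,0,1,1} = 2
G(23) = mex{1,1,2,1} = 0
G(24) = mex{2,1,2,2} = 0
G(25) = mex{2,1,0,2} = 3
G(26) = mex{0,2,0,0} = 1
G(27) = mex{0,2,0,0} = 1
G(28) = mex{3,0,1,0} = 2
G(29) = mex{1,0,1,1} = 2
G(30) = mex{1,3,1,1} = 0
G(31) = mex{2,1,2,1} = 0

0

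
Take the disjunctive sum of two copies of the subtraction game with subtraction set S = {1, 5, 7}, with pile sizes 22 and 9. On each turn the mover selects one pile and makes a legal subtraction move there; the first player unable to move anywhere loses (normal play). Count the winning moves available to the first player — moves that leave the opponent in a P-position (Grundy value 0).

6

All piles use S = {1, 5, 7}:
n :  0  1  2  3  4  5  6  7  8  9 10 11 12 13 14 15 16 17 18 19 20 21 22
G :  0  1  0  1  0  1  0  1  0  1  0  1  0  1  0  1  0  1  0  1  0  1  0
Pile A: G(22) = 0.
Pile B: G(9) = 1.
Combined Grundy value = 0 ⊕ 1 = 1.
A winning move leaves total XOR = 0, i.e. changes one component's Grundy value g to g ⊕ X where X is the current total.
Pile A: need g' = 0⊕1 = 1. Options: 22−1→G=1, 22−5→G=1, 22−7→G=1. Hits: 3.
Pile B: need g' = 1⊕1 = 0. Options: 9−1→G=0, 9−5→G=0, 9−7→G=0. Hits: 3.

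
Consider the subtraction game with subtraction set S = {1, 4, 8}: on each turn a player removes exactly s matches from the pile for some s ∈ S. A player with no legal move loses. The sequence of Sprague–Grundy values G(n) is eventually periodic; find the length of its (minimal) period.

12

n :  0  1  2  3  4  5  6  7  8  9 10 11 12 13 14 15 16 17 18 19 20 21 22 23 24 25
G :  0  1  0  1  2  0  1  0  1  2  3  2  0  1  0  1  2  0  1  0  1  2  3  2  0  1
G(n+12) = G(n) holds for n = 0,…,7 (a full window of length max(S) = 8), so the sequence is purely periodic with period 12.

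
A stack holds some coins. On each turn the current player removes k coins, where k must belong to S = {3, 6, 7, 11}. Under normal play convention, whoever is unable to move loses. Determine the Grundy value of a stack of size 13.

1

G(0) = 0
G(1) = mex{} = 0
G(2) = mex{} = 0
G(3) = mex{0} = 1
G(4) = mex{0} = 1
G(5) = mex{0} = 1
G(6) = mex{1,0} = 2
G(7) = mex{1,0,0} = 2
G(8) = mex{1,0,0} = 2
G(9) = mex{2,1,0} = 3
G(10) = mex{2,1,1} = 0
G(11) = mex{2,1,1,0} = 3
G(12) = mex{3,2,1,0} = 4
G(13) = mex{0,2,2,0} = 1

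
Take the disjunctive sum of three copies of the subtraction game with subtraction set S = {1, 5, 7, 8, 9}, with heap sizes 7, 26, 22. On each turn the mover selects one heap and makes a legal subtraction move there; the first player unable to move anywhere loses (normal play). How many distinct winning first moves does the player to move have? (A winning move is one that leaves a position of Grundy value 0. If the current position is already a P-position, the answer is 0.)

5

All heaps use S = {1, 5, 7, 8, 9}:
G(0) = 0
G(1) = mex{0} = 1
G(2) = mex{1} = 0
G(3) = mex{0} = 1
G(4) = mex{1} = 0
G(5) = mex{0,0} = 1
G(6) = mex{1,1} = 0
G(7) = mex{0,0,0} = 1
G(8) = mex{1,1,1,0} = 2
G(9) = mex{2,0,0,1,0} = 3
G(10) = mex{3,1,1,0,1} = 2
G(11) = mex{2,0,0,1,0} = 3
G(12) = mex{3,1,1,0,1} = 2
G(13) = mex{2,2,0,1,0} = 3
G(14) = mex{3,3,1,0,1} = 2
G(15) = mex{2,2,2,1,0} = 3
G(16) = mex{3,3,3,2,1} = 0
G(17) = mex{0,2,2,3,2} = 1
G(18) = mex{1,3,3,2,3} = 0
G(19) = mex{0,2,2,3,2} = 1
G(20) = mex{1,3,3,2,3} = 0
G(21) = mex{0,0,2,3,2} = 1
G(22) = mex{1,1,3,2,3} = 0
G(23) = mex{0,0,0,3,2} = 1
G(24) = mex{1,1,1,0,3} = 2
G(25) = mex{2,0,0,1,0} = 3
G(26) = mex{3,1,1,0,1} = 2
Heap A: G(7) = 1.
Heap B: G(26) = 2.
Heap C: G(22) = 0.
Combined Grundy value = 1 ⊕ 2 ⊕ 0 = 3.
A winning move leaves total XOR = 0, i.e. changes one component's Grundy value g to g ⊕ X where X is the current total.
Heap A: need g' = 1⊕3 = 2. Options: 7−1→G=0, 7−5→G=0, 7−7→G=0. Hits: 0.
Heap B: need g' = 2⊕3 = 1. Options: 26−1→G=3, 26−5→G=1, 26−7→G=1, 26−8→G=0, 26−9→G=1. Hits: 3.
Heap C: need g' = 0⊕3 = 3. Options: 22−1→G=1, 22−5→G=1, 22−7→G=3, 22−8→G=2, 22−9→G=3. Hits: 2.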